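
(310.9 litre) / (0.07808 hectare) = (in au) 2.662e-15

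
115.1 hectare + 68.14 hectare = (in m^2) 1.832e+06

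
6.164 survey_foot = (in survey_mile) 0.001167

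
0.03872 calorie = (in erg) 1.62e+06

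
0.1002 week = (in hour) 16.83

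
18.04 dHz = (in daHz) 0.1804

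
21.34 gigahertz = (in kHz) 2.134e+07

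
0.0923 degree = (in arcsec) 332.3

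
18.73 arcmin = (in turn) 0.0008671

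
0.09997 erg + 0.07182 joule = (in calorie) 0.01717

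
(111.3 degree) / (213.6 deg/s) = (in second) 0.5211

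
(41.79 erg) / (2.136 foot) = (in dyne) 0.6419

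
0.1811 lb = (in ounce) 2.898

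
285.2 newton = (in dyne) 2.852e+07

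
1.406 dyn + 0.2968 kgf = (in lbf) 0.6543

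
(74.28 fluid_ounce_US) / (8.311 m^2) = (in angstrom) 2.643e+06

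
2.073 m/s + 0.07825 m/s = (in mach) 0.006318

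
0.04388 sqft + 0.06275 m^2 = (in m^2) 0.06683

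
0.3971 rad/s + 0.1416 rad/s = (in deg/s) 30.87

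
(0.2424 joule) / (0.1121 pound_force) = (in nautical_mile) 0.0002625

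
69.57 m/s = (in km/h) 250.5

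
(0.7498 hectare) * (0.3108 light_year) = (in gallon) 5.824e+21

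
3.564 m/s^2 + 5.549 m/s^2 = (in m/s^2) 9.113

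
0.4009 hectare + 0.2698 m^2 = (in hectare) 0.4009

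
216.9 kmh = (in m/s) 60.25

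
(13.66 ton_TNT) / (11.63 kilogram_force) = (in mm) 5.011e+11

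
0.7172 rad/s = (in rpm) 6.849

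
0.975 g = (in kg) 0.000975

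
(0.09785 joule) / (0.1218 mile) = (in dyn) 49.92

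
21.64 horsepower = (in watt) 1.614e+04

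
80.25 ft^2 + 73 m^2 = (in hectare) 0.008046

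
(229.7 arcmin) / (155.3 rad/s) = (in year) 1.364e-11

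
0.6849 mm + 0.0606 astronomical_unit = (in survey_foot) 2.974e+10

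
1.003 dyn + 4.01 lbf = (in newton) 17.84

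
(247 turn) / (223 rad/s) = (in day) 8.055e-05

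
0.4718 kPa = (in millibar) 4.718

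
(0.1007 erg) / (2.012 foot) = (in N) 1.642e-08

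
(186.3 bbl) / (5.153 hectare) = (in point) 1.629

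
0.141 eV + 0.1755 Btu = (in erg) 1.852e+09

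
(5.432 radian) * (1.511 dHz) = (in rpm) 7.838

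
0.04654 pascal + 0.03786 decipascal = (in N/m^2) 0.05033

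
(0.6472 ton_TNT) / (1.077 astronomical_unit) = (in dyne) 1681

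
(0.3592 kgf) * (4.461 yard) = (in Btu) 0.01362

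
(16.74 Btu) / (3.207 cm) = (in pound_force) 1.238e+05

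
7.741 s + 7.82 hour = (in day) 0.3259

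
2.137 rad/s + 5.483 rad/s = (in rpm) 72.77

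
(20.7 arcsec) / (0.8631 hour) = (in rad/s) 3.23e-08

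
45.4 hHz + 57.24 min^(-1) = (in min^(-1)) 2.725e+05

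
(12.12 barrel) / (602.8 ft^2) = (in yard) 0.03763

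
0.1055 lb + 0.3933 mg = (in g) 47.85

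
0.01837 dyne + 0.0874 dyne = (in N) 1.058e-06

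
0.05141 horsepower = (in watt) 38.34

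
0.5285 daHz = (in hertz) 5.285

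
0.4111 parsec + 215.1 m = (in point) 3.596e+19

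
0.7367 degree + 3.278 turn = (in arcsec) 4.251e+06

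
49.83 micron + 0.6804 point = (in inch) 0.01141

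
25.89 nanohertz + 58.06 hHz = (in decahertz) 580.6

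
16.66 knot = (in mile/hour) 19.17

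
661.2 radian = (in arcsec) 1.364e+08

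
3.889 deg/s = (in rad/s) 0.06788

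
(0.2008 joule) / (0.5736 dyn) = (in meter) 3.501e+04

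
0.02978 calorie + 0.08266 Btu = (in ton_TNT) 2.087e-08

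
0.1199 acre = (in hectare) 0.04852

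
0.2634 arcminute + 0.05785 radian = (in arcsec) 1.195e+04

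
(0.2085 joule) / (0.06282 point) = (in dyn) 9.408e+08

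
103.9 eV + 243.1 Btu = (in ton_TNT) 6.13e-05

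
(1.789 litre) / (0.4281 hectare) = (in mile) 2.597e-10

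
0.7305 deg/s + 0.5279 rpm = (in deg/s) 3.898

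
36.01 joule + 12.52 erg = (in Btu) 0.03413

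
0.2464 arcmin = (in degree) 0.004107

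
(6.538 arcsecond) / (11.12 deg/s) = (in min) 2.722e-06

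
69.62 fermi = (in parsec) 2.256e-30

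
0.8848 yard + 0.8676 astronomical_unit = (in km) 1.298e+08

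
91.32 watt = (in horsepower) 0.1225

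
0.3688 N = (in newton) 0.3688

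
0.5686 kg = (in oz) 20.06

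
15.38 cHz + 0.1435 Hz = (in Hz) 0.2973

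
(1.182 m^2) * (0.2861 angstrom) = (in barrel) 2.127e-10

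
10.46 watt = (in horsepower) 0.01403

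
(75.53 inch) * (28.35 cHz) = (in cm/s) 54.39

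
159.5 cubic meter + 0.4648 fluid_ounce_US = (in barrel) 1003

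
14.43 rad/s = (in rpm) 137.8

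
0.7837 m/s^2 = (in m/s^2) 0.7837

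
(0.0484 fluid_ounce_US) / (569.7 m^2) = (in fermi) 2.512e+06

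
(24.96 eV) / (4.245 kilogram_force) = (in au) 6.421e-31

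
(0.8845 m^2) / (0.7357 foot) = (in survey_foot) 12.94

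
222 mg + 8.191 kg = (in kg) 8.191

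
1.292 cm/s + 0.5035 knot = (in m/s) 0.2719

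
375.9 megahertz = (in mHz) 3.759e+11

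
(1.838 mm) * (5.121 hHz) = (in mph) 2.105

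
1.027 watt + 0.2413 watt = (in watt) 1.268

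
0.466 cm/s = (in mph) 0.01042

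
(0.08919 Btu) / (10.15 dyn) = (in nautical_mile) 500.6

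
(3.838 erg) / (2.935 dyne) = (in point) 37.07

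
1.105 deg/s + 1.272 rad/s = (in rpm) 12.33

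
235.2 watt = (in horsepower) 0.3154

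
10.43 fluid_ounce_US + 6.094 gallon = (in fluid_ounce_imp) 822.7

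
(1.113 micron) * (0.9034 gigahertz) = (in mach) 2.953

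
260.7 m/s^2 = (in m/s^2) 260.7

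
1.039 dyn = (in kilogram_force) 1.059e-06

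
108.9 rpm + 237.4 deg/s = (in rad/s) 15.55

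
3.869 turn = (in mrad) 2.431e+04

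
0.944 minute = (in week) 9.365e-05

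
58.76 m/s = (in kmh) 211.5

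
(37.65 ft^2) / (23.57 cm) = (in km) 0.01484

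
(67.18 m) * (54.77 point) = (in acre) 0.0003207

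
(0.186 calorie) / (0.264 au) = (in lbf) 4.43e-12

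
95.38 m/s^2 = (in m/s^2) 95.38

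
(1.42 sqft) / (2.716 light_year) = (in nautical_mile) 2.772e-21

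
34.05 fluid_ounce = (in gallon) 0.266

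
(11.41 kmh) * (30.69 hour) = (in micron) 3.502e+11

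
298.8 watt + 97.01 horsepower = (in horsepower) 97.41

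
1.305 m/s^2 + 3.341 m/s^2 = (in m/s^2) 4.646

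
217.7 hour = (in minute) 1.306e+04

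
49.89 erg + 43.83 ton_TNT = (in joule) 1.834e+11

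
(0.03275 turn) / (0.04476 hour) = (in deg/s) 0.07317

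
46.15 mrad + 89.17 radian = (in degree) 5112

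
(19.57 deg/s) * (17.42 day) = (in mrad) 5.141e+08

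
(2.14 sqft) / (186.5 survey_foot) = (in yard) 0.003825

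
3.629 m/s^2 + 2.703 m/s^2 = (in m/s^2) 6.332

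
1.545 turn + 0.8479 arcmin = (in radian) 9.708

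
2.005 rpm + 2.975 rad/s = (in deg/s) 182.5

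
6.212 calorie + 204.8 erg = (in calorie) 6.212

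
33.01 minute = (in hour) 0.5502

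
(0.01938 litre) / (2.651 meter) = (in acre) 1.806e-09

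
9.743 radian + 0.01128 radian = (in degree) 558.9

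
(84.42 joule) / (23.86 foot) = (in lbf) 2.61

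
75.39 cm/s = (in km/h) 2.714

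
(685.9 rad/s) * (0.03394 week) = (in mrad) 1.408e+10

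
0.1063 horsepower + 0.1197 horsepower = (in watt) 168.5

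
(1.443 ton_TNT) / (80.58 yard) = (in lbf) 1.842e+07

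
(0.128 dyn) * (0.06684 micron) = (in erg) 8.556e-07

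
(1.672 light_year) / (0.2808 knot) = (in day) 1.267e+12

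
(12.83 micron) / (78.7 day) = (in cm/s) 1.887e-10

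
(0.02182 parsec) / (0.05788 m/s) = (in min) 1.939e+14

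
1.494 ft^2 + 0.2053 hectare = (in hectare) 0.2053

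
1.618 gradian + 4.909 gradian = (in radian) 0.1025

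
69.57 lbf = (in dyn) 3.095e+07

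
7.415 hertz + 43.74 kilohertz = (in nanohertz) 4.375e+13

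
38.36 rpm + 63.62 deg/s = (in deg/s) 293.8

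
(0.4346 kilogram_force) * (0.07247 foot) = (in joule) 0.09414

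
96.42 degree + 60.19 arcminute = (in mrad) 1700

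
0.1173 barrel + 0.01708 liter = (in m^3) 0.01867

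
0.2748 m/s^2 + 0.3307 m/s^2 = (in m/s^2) 0.6055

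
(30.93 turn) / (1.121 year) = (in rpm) 5.25e-05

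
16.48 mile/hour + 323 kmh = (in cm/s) 9709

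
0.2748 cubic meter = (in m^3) 0.2748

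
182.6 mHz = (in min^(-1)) 10.96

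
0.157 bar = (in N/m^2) 1.57e+04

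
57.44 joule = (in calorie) 13.73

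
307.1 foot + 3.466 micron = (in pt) 2.653e+05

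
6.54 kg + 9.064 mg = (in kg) 6.54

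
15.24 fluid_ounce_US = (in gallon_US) 0.1191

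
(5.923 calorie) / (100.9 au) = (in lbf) 3.691e-13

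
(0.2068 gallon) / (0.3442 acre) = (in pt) 0.001593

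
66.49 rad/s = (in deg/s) 3810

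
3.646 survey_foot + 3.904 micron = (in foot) 3.646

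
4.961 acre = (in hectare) 2.008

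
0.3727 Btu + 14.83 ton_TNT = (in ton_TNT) 14.83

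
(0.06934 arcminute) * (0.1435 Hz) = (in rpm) 2.764e-05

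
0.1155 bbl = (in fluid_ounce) 620.9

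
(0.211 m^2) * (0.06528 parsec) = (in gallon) 1.123e+17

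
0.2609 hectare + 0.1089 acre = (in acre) 0.7536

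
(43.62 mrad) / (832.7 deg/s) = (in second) 0.003001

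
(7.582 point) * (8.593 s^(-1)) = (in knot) 0.04468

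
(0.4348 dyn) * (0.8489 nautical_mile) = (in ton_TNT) 1.634e-12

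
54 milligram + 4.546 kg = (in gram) 4546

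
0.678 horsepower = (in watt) 505.6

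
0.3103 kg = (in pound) 0.6841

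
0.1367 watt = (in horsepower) 0.0001833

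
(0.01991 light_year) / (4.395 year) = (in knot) 2.642e+06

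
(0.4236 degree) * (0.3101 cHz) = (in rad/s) 2.293e-05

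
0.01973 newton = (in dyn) 1973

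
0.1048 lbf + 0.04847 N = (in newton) 0.5146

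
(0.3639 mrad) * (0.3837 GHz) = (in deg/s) 8e+06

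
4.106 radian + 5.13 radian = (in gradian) 588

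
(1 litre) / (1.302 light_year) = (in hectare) 8.118e-24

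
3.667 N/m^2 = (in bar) 3.667e-05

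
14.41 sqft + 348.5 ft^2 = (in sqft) 362.9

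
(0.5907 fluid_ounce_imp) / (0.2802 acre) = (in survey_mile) 9.197e-12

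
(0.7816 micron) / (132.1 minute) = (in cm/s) 9.861e-09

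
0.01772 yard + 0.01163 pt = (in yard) 0.01772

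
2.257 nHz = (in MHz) 2.257e-15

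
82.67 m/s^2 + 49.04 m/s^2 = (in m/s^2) 131.7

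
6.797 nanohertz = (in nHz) 6.797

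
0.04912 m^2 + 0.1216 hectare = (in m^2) 1216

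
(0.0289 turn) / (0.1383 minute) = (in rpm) 0.209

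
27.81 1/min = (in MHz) 4.635e-07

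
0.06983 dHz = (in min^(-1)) 0.419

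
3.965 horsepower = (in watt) 2957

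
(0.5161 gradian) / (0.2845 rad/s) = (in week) 4.712e-08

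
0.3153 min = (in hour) 0.005255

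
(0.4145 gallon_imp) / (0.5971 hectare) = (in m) 3.156e-07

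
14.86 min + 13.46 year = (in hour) 1.179e+05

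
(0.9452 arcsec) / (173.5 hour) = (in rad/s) 7.337e-12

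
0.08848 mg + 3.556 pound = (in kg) 1.613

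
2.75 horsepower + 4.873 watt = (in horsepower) 2.757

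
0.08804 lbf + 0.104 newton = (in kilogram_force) 0.05054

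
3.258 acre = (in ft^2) 1.419e+05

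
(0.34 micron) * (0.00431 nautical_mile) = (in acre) 6.706e-10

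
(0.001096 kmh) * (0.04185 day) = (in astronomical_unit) 7.359e-12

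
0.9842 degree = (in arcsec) 3543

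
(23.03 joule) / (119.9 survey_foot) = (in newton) 0.6302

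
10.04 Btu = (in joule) 1.059e+04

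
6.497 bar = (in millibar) 6497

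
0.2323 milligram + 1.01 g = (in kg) 0.00101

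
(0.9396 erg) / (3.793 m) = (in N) 2.477e-08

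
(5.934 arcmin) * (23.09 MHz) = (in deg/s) 2.284e+06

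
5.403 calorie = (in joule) 22.61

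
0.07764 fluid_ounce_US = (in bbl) 1.444e-05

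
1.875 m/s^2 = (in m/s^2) 1.875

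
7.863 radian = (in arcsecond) 1.622e+06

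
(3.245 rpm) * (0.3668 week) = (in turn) 1.2e+04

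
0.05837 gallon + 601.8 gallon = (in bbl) 14.33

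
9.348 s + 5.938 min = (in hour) 0.1016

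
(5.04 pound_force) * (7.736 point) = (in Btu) 5.799e-05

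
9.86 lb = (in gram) 4472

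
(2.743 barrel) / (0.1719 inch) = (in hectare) 0.009988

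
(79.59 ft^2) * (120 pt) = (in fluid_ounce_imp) 1.102e+04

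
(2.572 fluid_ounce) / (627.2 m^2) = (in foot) 3.979e-07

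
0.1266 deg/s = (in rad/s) 0.00221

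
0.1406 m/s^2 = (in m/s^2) 0.1406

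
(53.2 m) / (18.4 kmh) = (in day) 0.0001205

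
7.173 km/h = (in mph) 4.457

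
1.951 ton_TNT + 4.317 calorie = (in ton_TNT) 1.951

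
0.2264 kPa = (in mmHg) 1.698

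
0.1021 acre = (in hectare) 0.04132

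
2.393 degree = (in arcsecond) 8615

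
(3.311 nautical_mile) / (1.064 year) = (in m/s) 0.0001827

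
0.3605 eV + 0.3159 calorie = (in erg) 1.322e+07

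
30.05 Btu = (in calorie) 7578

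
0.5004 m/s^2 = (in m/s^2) 0.5004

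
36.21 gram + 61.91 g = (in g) 98.12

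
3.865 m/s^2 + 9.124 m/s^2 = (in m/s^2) 12.99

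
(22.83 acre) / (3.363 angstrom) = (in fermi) 2.747e+29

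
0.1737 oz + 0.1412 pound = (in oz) 2.433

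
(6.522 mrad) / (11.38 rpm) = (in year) 1.735e-10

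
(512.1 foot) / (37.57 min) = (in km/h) 0.2493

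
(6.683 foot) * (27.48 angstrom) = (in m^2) 5.598e-09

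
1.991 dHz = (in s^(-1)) 0.1991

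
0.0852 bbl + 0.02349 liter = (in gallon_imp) 2.985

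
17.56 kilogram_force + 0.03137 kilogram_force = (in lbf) 38.78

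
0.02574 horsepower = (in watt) 19.19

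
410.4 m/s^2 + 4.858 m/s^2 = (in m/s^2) 415.3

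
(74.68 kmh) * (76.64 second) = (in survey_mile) 0.9879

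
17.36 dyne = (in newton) 0.0001736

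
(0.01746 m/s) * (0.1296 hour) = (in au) 5.445e-11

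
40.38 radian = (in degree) 2314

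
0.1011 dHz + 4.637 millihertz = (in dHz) 0.1475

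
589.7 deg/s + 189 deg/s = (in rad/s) 13.59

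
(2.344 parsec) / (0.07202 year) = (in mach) 9.353e+07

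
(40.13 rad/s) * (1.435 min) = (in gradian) 2.2e+05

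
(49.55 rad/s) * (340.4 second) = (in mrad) 1.687e+07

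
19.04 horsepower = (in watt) 1.42e+04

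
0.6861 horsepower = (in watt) 511.6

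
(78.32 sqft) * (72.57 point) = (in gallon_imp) 40.98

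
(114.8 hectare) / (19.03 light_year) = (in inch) 2.51e-10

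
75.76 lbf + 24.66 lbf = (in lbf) 100.4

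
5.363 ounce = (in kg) 0.152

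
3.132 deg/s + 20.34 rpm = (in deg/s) 125.2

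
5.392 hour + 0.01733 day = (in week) 0.03457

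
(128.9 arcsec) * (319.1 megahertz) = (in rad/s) 1.994e+05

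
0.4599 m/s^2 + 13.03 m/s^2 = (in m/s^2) 13.49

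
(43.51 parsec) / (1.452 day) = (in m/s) 1.07e+13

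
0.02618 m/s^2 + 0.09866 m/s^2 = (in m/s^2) 0.1248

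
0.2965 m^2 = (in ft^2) 3.191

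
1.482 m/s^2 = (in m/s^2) 1.482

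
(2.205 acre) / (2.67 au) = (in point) 6.333e-05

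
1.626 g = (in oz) 0.05736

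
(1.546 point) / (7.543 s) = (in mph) 0.0001617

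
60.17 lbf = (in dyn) 2.676e+07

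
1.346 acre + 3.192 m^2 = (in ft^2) 5.867e+04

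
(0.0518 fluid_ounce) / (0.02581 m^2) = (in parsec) 1.924e-21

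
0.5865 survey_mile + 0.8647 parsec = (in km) 2.668e+13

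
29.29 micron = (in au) 1.958e-16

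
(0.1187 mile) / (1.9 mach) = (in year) 9.363e-09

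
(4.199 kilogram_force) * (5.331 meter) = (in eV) 1.37e+21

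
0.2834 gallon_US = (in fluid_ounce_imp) 37.76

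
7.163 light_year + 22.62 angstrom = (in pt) 1.921e+20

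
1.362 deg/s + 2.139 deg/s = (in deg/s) 3.501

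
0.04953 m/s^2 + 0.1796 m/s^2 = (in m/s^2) 0.2291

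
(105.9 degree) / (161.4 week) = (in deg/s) 1.085e-06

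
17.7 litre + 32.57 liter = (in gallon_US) 13.28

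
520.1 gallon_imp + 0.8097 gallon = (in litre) 2367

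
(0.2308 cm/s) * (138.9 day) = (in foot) 9.087e+04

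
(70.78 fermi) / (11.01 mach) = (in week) 3.122e-23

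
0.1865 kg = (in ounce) 6.579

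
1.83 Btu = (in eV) 1.205e+22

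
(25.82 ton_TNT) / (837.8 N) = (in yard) 1.41e+08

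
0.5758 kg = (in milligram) 5.758e+05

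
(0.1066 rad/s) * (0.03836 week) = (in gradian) 1.574e+05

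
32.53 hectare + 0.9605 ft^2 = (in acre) 80.38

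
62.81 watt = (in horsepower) 0.08423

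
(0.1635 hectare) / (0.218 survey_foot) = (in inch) 9.688e+05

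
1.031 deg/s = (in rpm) 0.1718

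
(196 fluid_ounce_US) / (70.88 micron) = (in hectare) 0.008178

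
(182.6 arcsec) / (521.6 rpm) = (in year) 5.139e-13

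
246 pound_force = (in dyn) 1.094e+08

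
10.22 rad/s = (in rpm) 97.59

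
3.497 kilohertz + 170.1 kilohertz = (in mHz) 1.736e+08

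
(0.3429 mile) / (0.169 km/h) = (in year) 0.0003728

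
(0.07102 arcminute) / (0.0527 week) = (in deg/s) 3.714e-08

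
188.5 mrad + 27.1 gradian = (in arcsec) 1.267e+05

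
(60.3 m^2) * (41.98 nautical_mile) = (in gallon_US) 1.238e+09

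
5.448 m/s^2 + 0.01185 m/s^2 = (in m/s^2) 5.46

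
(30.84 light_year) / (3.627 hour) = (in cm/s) 2.235e+15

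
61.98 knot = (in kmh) 114.8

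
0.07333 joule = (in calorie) 0.01753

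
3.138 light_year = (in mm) 2.969e+19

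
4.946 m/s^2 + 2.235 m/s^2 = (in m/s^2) 7.181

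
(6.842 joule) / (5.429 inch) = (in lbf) 11.15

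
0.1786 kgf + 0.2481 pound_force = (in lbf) 0.6418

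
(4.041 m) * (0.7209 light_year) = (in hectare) 2.756e+12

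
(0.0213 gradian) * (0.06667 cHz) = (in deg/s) 1.278e-05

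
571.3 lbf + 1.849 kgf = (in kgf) 261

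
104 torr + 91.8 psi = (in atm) 6.383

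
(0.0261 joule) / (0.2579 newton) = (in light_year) 1.07e-17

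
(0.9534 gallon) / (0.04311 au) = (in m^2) 5.596e-13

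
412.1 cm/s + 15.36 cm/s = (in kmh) 15.39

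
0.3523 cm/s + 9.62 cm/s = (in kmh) 0.359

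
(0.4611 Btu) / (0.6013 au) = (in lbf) 1.216e-09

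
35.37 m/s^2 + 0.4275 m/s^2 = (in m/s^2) 35.8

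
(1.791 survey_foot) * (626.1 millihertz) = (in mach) 0.001004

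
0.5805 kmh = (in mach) 0.0004736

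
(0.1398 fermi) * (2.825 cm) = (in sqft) 4.251e-17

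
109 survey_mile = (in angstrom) 1.754e+15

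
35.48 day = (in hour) 851.5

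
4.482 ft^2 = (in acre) 0.0001029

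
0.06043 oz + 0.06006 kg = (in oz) 2.179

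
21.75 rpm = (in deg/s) 130.5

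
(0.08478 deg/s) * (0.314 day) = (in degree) 2300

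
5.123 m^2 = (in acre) 0.001266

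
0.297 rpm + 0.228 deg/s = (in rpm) 0.335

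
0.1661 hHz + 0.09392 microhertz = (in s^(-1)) 16.61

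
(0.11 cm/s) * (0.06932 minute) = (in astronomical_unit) 3.058e-14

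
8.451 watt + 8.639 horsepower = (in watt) 6451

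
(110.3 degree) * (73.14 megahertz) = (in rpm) 1.345e+09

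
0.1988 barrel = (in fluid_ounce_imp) 1112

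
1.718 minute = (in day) 0.001193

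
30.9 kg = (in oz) 1090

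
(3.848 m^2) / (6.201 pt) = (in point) 4.986e+06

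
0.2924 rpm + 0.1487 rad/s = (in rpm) 1.712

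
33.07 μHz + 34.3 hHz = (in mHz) 3.43e+06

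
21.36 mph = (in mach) 0.02804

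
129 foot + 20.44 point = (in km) 0.03933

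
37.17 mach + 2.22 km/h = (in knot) 2.46e+04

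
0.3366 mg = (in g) 0.0003366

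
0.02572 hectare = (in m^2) 257.2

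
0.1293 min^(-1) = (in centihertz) 0.2155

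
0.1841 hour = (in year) 2.102e-05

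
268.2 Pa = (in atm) 0.002647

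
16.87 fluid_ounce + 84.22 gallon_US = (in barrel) 2.008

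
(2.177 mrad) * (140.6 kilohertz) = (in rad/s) 306.1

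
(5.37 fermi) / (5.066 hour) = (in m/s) 2.944e-19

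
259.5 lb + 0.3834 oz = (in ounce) 4152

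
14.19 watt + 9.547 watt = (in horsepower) 0.03183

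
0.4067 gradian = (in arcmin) 21.96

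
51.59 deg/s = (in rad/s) 0.9004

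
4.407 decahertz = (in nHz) 4.407e+10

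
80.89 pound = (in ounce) 1294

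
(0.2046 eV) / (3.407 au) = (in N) 6.432e-32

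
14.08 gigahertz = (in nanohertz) 1.408e+19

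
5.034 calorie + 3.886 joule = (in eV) 1.557e+20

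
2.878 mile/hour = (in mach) 0.003779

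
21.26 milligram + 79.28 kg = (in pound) 174.8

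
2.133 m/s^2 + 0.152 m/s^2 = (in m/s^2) 2.285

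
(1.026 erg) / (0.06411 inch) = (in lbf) 1.416e-05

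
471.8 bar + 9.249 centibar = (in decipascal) 4.719e+08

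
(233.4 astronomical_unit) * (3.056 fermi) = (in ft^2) 1.149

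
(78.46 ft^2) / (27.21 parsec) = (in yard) 9.494e-18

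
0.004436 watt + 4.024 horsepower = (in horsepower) 4.024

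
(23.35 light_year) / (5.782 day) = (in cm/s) 4.422e+13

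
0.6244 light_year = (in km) 5.907e+12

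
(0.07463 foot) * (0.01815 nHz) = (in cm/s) 4.129e-11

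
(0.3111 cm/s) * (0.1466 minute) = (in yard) 0.02993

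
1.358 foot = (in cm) 41.39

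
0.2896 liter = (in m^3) 0.0002896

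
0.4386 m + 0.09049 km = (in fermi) 9.093e+16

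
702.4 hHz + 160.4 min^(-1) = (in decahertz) 7024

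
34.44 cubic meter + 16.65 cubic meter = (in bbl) 321.3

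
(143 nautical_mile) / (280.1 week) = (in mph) 0.003497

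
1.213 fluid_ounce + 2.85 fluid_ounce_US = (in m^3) 0.0001202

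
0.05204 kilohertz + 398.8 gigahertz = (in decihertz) 3.988e+12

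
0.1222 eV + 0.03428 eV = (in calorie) 5.992e-21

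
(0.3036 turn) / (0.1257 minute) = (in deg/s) 14.49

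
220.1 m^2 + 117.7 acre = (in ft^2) 5.129e+06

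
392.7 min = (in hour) 6.545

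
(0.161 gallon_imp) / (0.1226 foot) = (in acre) 4.84e-06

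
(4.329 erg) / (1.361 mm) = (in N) 0.0003181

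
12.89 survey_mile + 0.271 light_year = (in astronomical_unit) 1.714e+04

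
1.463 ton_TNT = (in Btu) 5.802e+06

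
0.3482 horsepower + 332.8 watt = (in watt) 592.5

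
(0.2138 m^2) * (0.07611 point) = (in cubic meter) 5.741e-06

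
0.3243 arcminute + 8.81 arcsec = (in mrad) 0.137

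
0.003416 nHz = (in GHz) 3.416e-21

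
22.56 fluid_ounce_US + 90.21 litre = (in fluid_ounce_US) 3073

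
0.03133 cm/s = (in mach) 9.201e-07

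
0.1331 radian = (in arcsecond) 2.745e+04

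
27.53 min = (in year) 5.238e-05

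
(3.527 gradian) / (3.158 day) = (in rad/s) 2.03e-07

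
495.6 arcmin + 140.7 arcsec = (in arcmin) 497.9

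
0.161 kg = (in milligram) 1.61e+05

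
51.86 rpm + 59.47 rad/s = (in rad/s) 64.9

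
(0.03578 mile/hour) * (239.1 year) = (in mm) 1.206e+11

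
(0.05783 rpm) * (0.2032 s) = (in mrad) 1.231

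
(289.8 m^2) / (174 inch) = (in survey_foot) 215.1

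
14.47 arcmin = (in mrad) 4.209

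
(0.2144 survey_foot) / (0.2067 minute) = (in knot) 0.01024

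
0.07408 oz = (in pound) 0.00463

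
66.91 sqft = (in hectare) 0.0006216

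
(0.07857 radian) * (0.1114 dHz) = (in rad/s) 0.0008753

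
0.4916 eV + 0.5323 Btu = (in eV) 3.505e+21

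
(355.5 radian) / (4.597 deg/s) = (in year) 0.0001405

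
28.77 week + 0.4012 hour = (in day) 201.4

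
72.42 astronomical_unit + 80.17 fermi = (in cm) 1.083e+15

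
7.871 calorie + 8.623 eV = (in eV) 2.055e+20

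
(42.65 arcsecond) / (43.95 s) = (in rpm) 4.493e-05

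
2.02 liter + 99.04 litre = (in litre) 101.1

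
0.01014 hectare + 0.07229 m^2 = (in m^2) 101.5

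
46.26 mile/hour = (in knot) 40.2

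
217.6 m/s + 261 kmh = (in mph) 648.9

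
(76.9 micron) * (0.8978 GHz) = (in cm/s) 6.904e+06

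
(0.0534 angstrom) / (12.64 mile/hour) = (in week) 1.563e-18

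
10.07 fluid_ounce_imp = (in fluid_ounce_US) 9.675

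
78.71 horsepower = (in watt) 5.869e+04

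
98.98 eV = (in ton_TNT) 3.79e-27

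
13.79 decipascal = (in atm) 1.361e-05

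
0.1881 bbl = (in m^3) 0.02991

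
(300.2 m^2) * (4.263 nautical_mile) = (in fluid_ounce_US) 8.014e+10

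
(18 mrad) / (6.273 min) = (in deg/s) 0.00274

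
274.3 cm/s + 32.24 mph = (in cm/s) 1716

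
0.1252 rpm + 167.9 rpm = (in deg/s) 1008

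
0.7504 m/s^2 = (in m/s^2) 0.7504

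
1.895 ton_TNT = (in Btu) 7.515e+06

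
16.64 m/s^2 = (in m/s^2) 16.64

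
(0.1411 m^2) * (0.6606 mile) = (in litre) 1.5e+05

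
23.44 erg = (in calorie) 5.602e-07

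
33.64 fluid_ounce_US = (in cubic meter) 0.0009949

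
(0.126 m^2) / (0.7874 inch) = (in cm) 630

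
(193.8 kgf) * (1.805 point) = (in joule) 1.21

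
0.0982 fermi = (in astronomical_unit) 6.564e-28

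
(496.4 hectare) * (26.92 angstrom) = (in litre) 13.36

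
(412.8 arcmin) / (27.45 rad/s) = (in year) 1.387e-10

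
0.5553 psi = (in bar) 0.03829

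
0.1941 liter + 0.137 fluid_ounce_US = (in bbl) 0.001246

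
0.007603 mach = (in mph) 5.791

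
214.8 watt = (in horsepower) 0.2881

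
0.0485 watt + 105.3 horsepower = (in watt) 7.852e+04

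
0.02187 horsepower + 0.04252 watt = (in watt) 16.35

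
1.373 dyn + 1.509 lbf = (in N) 6.712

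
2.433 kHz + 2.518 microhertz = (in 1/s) 2433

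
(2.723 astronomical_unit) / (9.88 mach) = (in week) 200.2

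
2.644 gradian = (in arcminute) 142.8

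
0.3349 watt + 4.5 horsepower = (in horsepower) 4.5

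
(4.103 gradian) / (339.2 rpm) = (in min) 3.024e-05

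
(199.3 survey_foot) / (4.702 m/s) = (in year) 4.097e-07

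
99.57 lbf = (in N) 442.9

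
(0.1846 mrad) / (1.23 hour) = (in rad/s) 4.169e-08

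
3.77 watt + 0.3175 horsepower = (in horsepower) 0.3226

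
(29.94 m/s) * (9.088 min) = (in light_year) 1.726e-12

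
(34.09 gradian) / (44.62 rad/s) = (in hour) 3.334e-06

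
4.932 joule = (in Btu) 0.004675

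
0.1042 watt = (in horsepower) 0.0001397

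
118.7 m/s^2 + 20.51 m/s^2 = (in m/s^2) 139.2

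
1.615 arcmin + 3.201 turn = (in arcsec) 4.149e+06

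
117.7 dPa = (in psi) 0.001707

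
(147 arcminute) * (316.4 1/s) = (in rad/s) 13.53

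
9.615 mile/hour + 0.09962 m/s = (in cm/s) 439.8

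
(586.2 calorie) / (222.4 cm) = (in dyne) 1.103e+08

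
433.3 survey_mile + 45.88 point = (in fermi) 6.973e+20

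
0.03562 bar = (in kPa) 3.562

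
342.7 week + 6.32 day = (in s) 2.078e+08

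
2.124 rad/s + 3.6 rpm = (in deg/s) 143.3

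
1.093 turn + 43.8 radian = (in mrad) 5.067e+04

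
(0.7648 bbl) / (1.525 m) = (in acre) 1.97e-05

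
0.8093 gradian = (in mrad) 12.71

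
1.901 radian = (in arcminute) 6535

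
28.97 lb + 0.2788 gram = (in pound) 28.97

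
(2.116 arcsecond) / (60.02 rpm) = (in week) 2.699e-12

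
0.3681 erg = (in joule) 3.681e-08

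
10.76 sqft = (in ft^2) 10.76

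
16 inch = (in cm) 40.64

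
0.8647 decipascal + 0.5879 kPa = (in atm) 0.005803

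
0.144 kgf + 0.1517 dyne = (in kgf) 0.144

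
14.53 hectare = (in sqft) 1.564e+06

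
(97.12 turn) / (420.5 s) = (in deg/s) 83.15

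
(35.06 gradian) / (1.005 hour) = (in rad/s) 0.0001522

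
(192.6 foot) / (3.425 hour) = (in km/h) 0.01714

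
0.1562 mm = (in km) 1.562e-07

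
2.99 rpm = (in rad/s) 0.3131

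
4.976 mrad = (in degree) 0.2851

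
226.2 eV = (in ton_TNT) 8.662e-27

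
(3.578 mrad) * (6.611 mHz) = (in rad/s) 2.365e-05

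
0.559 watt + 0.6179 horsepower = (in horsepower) 0.6186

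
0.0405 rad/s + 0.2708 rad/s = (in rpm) 2.973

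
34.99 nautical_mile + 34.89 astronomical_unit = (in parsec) 0.0001692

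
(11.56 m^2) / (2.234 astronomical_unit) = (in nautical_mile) 1.868e-14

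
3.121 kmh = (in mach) 0.002546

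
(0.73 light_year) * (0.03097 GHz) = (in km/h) 7.7e+23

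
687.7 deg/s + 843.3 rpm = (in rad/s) 100.3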